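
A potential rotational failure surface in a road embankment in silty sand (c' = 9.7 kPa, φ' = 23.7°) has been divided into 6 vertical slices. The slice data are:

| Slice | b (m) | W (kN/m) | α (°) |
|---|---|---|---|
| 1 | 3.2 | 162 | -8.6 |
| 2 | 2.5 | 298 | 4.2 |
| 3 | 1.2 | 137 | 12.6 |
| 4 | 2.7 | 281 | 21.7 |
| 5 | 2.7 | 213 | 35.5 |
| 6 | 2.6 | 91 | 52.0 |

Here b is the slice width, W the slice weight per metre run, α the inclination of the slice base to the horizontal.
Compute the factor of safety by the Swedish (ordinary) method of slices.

Ordinary method of slices: FS = Σ[c'·Δl_i + (W_i cosα_i)·tanφ'] / Σ W_i sinα_i, with Δl_i = b_i / cosα_i.
Slice 1: Δl = 3.2/cos(-8.6°) = 3.236 m; N'_1 = 162·cos(-8.6°) = 160.2; c'Δl = 31.39; W sinα = -24.2
Slice 2: Δl = 2.5/cos4.2° = 2.507 m; N'_2 = 298·cos4.2° = 297.2; c'Δl = 24.32; W sinα = 21.8
Slice 3: Δl = 1.2/cos12.6° = 1.230 m; N'_3 = 137·cos12.6° = 133.7; c'Δl = 11.93; W sinα = 29.9
Slice 4: Δl = 2.7/cos21.7° = 2.906 m; N'_4 = 281·cos21.7° = 261.1; c'Δl = 28.19; W sinα = 103.9
Slice 5: Δl = 2.7/cos35.5° = 3.316 m; N'_5 = 213·cos35.5° = 173.4; c'Δl = 32.17; W sinα = 123.7
Slice 6: Δl = 2.6/cos52.0° = 4.223 m; N'_6 = 91·cos52.0° = 56.0; c'Δl = 40.96; W sinα = 71.7
Σc'Δl = 169.0 kN/m; ΣN' = 1081.6 kN/m; ΣW sinα = 326.8 kN/m
Resisting = 169.0 + 1081.6·tan23.7° = 169.0 + 474.8 = 643.7 kN/m
FS = 643.7 / 326.8 = 1.970

FS = 1.97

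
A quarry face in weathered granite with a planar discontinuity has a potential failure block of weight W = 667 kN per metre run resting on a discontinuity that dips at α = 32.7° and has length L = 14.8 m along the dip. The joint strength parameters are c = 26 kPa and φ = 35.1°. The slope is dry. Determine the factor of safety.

Resolving the block weight along and normal to the plane and applying the Mohr–Coulomb strength on the joint:
N' = W cosα = 667·cos32.7° = 561.3 kN/m
Driving force T = W sinα = 667·sin32.7° = 360.3 kN/m
Resisting force R = c·L + N'·tanφ = 26·14.8 + 561.3·tan35.1° = 384.8 + 394.5 = 779.3 kN/m
FS = R / T = 779.3 / 360.3 = 2.163

FS = 2.16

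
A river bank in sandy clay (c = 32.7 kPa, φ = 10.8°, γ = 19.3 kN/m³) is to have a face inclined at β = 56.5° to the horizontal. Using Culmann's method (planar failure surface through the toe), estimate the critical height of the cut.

Culmann's analysis gives the critical failure plane at α_cr = (β + φ)/2 = (56.5 + 10.8)/2 = 33.6°, and the critical height
H_c = (4c/γ) · sinβ cosφ / [1 − cos(β − φ)]
    = (4·32.7/19.3) · sin56.5°·cos10.8° / [1 − cos(45.7°)]
    = 6.777 · 0.8339·0.9823 / [1 − 0.6984]
    = 6.777 · 0.8191 / 0.3016
    = 18.41 m

H_c = 18.41 m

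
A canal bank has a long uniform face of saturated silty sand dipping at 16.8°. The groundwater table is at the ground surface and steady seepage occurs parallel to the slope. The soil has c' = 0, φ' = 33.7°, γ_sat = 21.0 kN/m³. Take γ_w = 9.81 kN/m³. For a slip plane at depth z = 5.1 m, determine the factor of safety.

FS = 1.18

With seepage parallel to the slope and the water table at the surface, the effective normal stress on the slip plane uses the buoyant unit weight γ' = γ_sat − γ_w while the driving shear stress uses γ_sat:
FS = [c' + γ' z cos²β tanφ'] / [γ_sat z sinβ cosβ]
(For c' = 0 this reduces to FS = (γ'/γ_sat)·tanφ'/tanβ.)
γ' = 21.0 − 9.81 = 11.19 kN/m³
Numerator = 0.0 + 11.19·5.1·cos²16.8°·tan33.7° = 0.0 + 11.19·5.1·0.9165·0.6669 = 34.881 kPa
Denominator = 21.0·5.1·sin16.8°·cos16.8° = 21.0·5.1·0.2890·0.9573 = 29.634 kPa
FS = 34.881 / 29.634 = 1.177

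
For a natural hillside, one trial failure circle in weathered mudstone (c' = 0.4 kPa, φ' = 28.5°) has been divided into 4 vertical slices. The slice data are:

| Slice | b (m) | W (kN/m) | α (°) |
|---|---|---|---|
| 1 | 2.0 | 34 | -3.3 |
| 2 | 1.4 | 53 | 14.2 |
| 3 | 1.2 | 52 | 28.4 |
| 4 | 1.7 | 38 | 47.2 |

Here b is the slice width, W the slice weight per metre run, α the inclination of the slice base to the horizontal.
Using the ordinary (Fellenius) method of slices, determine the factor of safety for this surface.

Ordinary method of slices: FS = Σ[c'·Δl_i + (W_i cosα_i)·tanφ'] / Σ W_i sinα_i, with Δl_i = b_i / cosα_i.
Slice 1: Δl = 2.0/cos(-3.3°) = 2.003 m; N'_1 = 34·cos(-3.3°) = 33.9; c'Δl = 0.80; W sinα = -2.0
Slice 2: Δl = 1.4/cos14.2° = 1.444 m; N'_2 = 53·cos14.2° = 51.4; c'Δl = 0.58; W sinα = 13.0
Slice 3: Δl = 1.2/cos28.4° = 1.364 m; N'_3 = 52·cos28.4° = 45.7; c'Δl = 0.55; W sinα = 24.7
Slice 4: Δl = 1.7/cos47.2° = 2.502 m; N'_4 = 38·cos47.2° = 25.8; c'Δl = 1.00; W sinα = 27.9
Σc'Δl = 2.9 kN/m; ΣN' = 156.9 kN/m; ΣW sinα = 63.7 kN/m
Resisting = 2.9 + 156.9·tan28.5° = 2.9 + 85.2 = 88.1 kN/m
FS = 88.1 / 63.7 = 1.384

FS = 1.38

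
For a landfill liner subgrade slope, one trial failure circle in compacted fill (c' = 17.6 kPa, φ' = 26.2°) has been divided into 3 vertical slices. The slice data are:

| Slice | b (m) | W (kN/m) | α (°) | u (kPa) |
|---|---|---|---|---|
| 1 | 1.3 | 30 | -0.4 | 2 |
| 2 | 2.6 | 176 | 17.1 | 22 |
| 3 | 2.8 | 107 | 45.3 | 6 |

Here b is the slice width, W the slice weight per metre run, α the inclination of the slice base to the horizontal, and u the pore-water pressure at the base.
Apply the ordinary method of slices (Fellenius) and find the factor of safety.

Ordinary method of slices: FS = Σ[c'·Δl_i + (W_i cosα_i − u_i·Δl_i)·tanφ'] / Σ W_i sinα_i, with Δl_i = b_i / cosα_i.
Slice 1: Δl = 1.3/cos(-0.4°) = 1.300 m; N'_1 = 30·cos(-0.4°) − 2·1.300 = 27.4; c'Δl = 22.88; W sinα = -0.2
Slice 2: Δl = 2.6/cos17.1° = 2.720 m; N'_2 = 176·cos17.1° − 22·2.720 = 108.4; c'Δl = 47.88; W sinα = 51.8
Slice 3: Δl = 2.8/cos45.3° = 3.981 m; N'_3 = 107·cos45.3° − 6·3.981 = 51.4; c'Δl = 70.06; W sinα = 76.1
Σc'Δl = 140.8 kN/m; ΣN' = 187.2 kN/m; ΣW sinα = 127.6 kN/m
Resisting = 140.8 + 187.2·tan26.2° = 140.8 + 92.1 = 232.9 kN/m
FS = 232.9 / 127.6 = 1.825

FS = 1.83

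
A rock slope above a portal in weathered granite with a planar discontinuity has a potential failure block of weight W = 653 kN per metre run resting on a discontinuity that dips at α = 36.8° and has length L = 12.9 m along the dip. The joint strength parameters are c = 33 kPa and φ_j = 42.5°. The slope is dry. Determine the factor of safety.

Resolving the block weight along and normal to the plane and applying the Mohr–Coulomb strength on the joint:
N' = W cosα = 653·cos36.8° = 522.9 kN/m
Driving force T = W sinα = 653·sin36.8° = 391.2 kN/m
Resisting force R = c·L + N'·tanφ_j = 33·12.9 + 522.9·tan42.5° = 425.7 + 479.1 = 904.8 kN/m
FS = R / T = 904.8 / 391.2 = 2.313

FS = 2.31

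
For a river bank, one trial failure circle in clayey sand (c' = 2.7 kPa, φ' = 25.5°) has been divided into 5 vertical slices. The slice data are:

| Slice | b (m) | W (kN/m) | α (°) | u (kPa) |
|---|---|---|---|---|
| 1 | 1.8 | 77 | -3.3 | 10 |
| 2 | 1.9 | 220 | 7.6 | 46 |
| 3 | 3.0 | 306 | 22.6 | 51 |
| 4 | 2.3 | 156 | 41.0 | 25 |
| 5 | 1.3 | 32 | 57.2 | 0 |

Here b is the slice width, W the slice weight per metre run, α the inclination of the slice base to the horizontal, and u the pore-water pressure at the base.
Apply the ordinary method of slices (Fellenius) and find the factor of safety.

Ordinary method of slices: FS = Σ[c'·Δl_i + (W_i cosα_i − u_i·Δl_i)·tanφ'] / Σ W_i sinα_i, with Δl_i = b_i / cosα_i.
Slice 1: Δl = 1.8/cos(-3.3°) = 1.803 m; N'_1 = 77·cos(-3.3°) − 10·1.803 = 58.8; c'Δl = 4.87; W sinα = -4.4
Slice 2: Δl = 1.9/cos7.6° = 1.917 m; N'_2 = 220·cos7.6° − 46·1.917 = 129.9; c'Δl = 5.18; W sinα = 29.1
Slice 3: Δl = 3.0/cos22.6° = 3.250 m; N'_3 = 306·cos22.6° − 51·3.250 = 116.8; c'Δl = 8.77; W sinα = 117.6
Slice 4: Δl = 2.3/cos41.0° = 3.048 m; N'_4 = 156·cos41.0° − 25·3.048 = 41.5; c'Δl = 8.23; W sinα = 102.3
Slice 5: Δl = 1.3/cos57.2° = 2.400 m; N'_5 = 32·cos57.2° − 0·2.400 = 17.3; c'Δl = 6.48; W sinα = 26.9
Σc'Δl = 33.5 kN/m; ΣN' = 364.4 kN/m; ΣW sinα = 271.5 kN/m
Resisting = 33.5 + 364.4·tan25.5° = 33.5 + 173.8 = 207.3 kN/m
FS = 207.3 / 271.5 = 0.764

FS = 0.76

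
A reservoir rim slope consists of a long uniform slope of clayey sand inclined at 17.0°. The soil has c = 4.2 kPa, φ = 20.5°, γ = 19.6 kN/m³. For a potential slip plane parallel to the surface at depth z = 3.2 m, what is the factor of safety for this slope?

FS = 1.46

For an infinite slope with a slip plane parallel to the surface (no pore pressure): FS = [c + γz cos²β tanφ] / [γz sinβ cosβ].
γz = 19.6·3.2 = 62.72 kN/m²
Numerator = 4.2 + 62.72·cos²17.0°·tan20.5° = 4.2 + 62.72·0.9145·0.3739 = 25.646 kPa
Denominator = 62.72·sin17.0°·cos17.0° = 62.72·0.2924·0.9563 = 17.536 kPa
FS = 25.646 / 17.536 = 1.462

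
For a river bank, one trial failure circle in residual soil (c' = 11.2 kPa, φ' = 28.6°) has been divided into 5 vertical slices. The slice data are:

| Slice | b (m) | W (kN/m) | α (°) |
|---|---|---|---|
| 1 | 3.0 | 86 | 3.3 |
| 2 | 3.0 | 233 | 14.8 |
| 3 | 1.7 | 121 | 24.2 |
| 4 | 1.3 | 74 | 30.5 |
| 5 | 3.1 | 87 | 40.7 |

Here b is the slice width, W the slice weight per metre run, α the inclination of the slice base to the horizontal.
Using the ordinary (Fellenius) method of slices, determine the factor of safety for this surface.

Ordinary method of slices: FS = Σ[c'·Δl_i + (W_i cosα_i)·tanφ'] / Σ W_i sinα_i, with Δl_i = b_i / cosα_i.
Slice 1: Δl = 3.0/cos3.3° = 3.005 m; N'_1 = 86·cos3.3° = 85.9; c'Δl = 33.66; W sinα = 5.0
Slice 2: Δl = 3.0/cos14.8° = 3.103 m; N'_2 = 233·cos14.8° = 225.3; c'Δl = 34.75; W sinα = 59.5
Slice 3: Δl = 1.7/cos24.2° = 1.864 m; N'_3 = 121·cos24.2° = 110.4; c'Δl = 20.87; W sinα = 49.6
Slice 4: Δl = 1.3/cos30.5° = 1.509 m; N'_4 = 74·cos30.5° = 63.8; c'Δl = 16.90; W sinα = 37.6
Slice 5: Δl = 3.1/cos40.7° = 4.089 m; N'_5 = 87·cos40.7° = 66.0; c'Δl = 45.80; W sinα = 56.7
Σc'Δl = 152.0 kN/m; ΣN' = 551.2 kN/m; ΣW sinα = 208.4 kN/m
Resisting = 152.0 + 551.2·tan28.6° = 152.0 + 300.5 = 452.5 kN/m
FS = 452.5 / 208.4 = 2.172

FS = 2.17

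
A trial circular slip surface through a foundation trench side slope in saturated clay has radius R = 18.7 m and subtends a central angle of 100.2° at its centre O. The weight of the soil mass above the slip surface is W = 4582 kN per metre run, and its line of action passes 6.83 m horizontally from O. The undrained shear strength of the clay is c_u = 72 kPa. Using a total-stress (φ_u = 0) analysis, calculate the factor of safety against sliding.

Taking moments about the centre O, the resisting moment is provided by the undrained shear strength acting along the arc:
Arc length L_a = R·θ = 18.7·(100.2°·π/180) = 18.7·1.7488 = 32.70 m
M_R = c_u·L_a·R = 72·32.70·18.7 = 44031.2 kN·m/m
M_D = W·d = 4582·6.83 = 31295.1 kN·m/m
FS = M_R / M_D = 44031.2 / 31295.1 = 1.407

FS = 1.41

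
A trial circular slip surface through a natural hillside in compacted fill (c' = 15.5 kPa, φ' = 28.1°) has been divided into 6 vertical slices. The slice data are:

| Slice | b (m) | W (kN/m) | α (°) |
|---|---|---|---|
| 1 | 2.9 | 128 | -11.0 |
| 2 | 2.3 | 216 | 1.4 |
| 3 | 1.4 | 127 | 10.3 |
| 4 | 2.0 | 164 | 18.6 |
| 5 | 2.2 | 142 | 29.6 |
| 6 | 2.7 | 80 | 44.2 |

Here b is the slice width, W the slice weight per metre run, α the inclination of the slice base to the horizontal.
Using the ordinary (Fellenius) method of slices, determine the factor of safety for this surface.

FS = 3.64

Ordinary method of slices: FS = Σ[c'·Δl_i + (W_i cosα_i)·tanφ'] / Σ W_i sinα_i, with Δl_i = b_i / cosα_i.
Slice 1: Δl = 2.9/cos(-11.0°) = 2.954 m; N'_1 = 128·cos(-11.0°) = 125.6; c'Δl = 45.79; W sinα = -24.4
Slice 2: Δl = 2.3/cos1.4° = 2.301 m; N'_2 = 216·cos1.4° = 215.9; c'Δl = 35.66; W sinα = 5.3
Slice 3: Δl = 1.4/cos10.3° = 1.423 m; N'_3 = 127·cos10.3° = 125.0; c'Δl = 22.06; W sinα = 22.7
Slice 4: Δl = 2.0/cos18.6° = 2.110 m; N'_4 = 164·cos18.6° = 155.4; c'Δl = 32.71; W sinα = 52.3
Slice 5: Δl = 2.2/cos29.6° = 2.530 m; N'_5 = 142·cos29.6° = 123.5; c'Δl = 39.22; W sinα = 70.1
Slice 6: Δl = 2.7/cos44.2° = 3.766 m; N'_6 = 80·cos44.2° = 57.4; c'Δl = 58.38; W sinα = 55.8
Σc'Δl = 233.8 kN/m; ΣN' = 802.8 kN/m; ΣW sinα = 181.8 kN/m
Resisting = 233.8 + 802.8·tan28.1° = 233.8 + 428.7 = 662.5 kN/m
FS = 662.5 / 181.8 = 3.644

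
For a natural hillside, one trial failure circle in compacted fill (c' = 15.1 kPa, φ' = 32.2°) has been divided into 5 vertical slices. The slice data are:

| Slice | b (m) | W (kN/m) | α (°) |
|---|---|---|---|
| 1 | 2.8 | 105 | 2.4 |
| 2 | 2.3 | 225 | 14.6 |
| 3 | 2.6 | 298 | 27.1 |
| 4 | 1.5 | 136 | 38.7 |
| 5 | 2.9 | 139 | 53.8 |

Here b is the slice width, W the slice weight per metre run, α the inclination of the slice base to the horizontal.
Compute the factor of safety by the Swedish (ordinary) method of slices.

FS = 1.81

Ordinary method of slices: FS = Σ[c'·Δl_i + (W_i cosα_i)·tanφ'] / Σ W_i sinα_i, with Δl_i = b_i / cosα_i.
Slice 1: Δl = 2.8/cos2.4° = 2.802 m; N'_1 = 105·cos2.4° = 104.9; c'Δl = 42.32; W sinα = 4.4
Slice 2: Δl = 2.3/cos14.6° = 2.377 m; N'_2 = 225·cos14.6° = 217.7; c'Δl = 35.89; W sinα = 56.7
Slice 3: Δl = 2.6/cos27.1° = 2.921 m; N'_3 = 298·cos27.1° = 265.3; c'Δl = 44.10; W sinα = 135.8
Slice 4: Δl = 1.5/cos38.7° = 1.922 m; N'_4 = 136·cos38.7° = 106.1; c'Δl = 29.02; W sinα = 85.0
Slice 5: Δl = 2.9/cos53.8° = 4.910 m; N'_5 = 139·cos53.8° = 82.1; c'Δl = 74.14; W sinα = 112.2
Σc'Δl = 225.5 kN/m; ΣN' = 776.2 kN/m; ΣW sinα = 394.1 kN/m
Resisting = 225.5 + 776.2·tan32.2° = 225.5 + 488.8 = 714.2 kN/m
FS = 714.2 / 394.1 = 1.813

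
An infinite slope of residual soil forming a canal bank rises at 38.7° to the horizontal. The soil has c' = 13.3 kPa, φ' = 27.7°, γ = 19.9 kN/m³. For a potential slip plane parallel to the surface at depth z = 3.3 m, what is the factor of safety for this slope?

FS = 1.07

For an infinite slope with a slip plane parallel to the surface (no pore pressure): FS = [c' + γz cos²β tanφ'] / [γz sinβ cosβ].
γz = 19.9·3.3 = 65.67 kN/m²
Numerator = 13.3 + 65.67·cos²38.7°·tan27.7° = 13.3 + 65.67·0.6091·0.5250 = 34.299 kPa
Denominator = 65.67·sin38.7°·cos38.7° = 65.67·0.6252·0.7804 = 32.044 kPa
FS = 34.299 / 32.044 = 1.070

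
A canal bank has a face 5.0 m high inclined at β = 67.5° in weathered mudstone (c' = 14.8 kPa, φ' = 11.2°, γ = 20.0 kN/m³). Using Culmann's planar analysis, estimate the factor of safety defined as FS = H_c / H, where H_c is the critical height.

FS = 1.21

H_c = (4c'/γ) · sinβ cosφ' / [1 − cos(β − φ')]
    = (4·14.8/20.0) · sin67.5°·cos11.2° / [1 − cos56.3°]
    = 2.960 · 0.9063 / 0.4452 = 6.03 m
FS = H_c / H = 6.03 / 5.0 = 1.205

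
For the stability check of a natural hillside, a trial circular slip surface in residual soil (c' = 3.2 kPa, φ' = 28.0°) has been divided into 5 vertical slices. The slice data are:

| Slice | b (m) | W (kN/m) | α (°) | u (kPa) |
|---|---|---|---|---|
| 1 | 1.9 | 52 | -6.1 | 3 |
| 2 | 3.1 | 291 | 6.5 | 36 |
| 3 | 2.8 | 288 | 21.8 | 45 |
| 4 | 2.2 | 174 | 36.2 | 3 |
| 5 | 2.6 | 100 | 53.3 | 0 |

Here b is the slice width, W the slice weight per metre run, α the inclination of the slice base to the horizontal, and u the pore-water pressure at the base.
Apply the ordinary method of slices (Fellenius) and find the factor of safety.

Ordinary method of slices: FS = Σ[c'·Δl_i + (W_i cosα_i − u_i·Δl_i)·tanφ'] / Σ W_i sinα_i, with Δl_i = b_i / cosα_i.
Slice 1: Δl = 1.9/cos(-6.1°) = 1.911 m; N'_1 = 52·cos(-6.1°) − 3·1.911 = 46.0; c'Δl = 6.11; W sinα = -5.5
Slice 2: Δl = 3.1/cos6.5° = 3.120 m; N'_2 = 291·cos6.5° − 36·3.120 = 176.8; c'Δl = 9.98; W sinα = 32.9
Slice 3: Δl = 2.8/cos21.8° = 3.016 m; N'_3 = 288·cos21.8° − 45·3.016 = 131.7; c'Δl = 9.65; W sinα = 107.0
Slice 4: Δl = 2.2/cos36.2° = 2.726 m; N'_4 = 174·cos36.2° − 3·2.726 = 132.2; c'Δl = 8.72; W sinα = 102.8
Slice 5: Δl = 2.6/cos53.3° = 4.351 m; N'_5 = 100·cos53.3° − 0·4.351 = 59.8; c'Δl = 13.92; W sinα = 80.2
Σc'Δl = 48.4 kN/m; ΣN' = 546.5 kN/m; ΣW sinα = 317.3 kN/m
Resisting = 48.4 + 546.5·tan28.0° = 48.4 + 290.6 = 339.0 kN/m
FS = 339.0 / 317.3 = 1.068

FS = 1.07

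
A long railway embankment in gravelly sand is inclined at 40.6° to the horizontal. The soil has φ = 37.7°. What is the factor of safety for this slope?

FS = 0.90

For a dry cohesionless infinite slope the factor of safety is FS = tanφ / tanβ.
FS = tan37.7° / tan40.6° = 0.7729 / 0.8571 = 0.902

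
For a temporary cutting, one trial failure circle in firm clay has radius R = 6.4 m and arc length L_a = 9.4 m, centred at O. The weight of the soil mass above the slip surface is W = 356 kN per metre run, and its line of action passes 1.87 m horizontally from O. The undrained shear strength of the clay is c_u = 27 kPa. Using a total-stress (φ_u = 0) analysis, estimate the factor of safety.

Taking moments about the centre O, the resisting moment is provided by the undrained shear strength acting along the arc:
M_R = c_u·L_a·R = 27·9.40·6.4 = 1624.3 kN·m/m
M_D = W·d = 356·1.87 = 665.7 kN·m/m
FS = M_R / M_D = 1624.3 / 665.7 = 2.440

FS = 2.44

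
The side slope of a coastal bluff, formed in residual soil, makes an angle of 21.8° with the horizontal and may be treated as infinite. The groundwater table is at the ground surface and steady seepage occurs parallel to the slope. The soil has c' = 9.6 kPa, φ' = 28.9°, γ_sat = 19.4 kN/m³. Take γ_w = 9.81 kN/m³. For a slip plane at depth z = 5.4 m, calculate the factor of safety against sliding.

With seepage parallel to the slope and the water table at the surface, the effective normal stress on the slip plane uses the buoyant unit weight γ' = γ_sat − γ_w while the driving shear stress uses γ_sat:
FS = [c' + γ' z cos²β tanφ'] / [γ_sat z sinβ cosβ]
γ' = 19.4 − 9.81 = 9.59 kN/m³
Numerator = 9.6 + 9.59·5.4·cos²21.8°·tan28.9° = 9.6 + 9.59·5.4·0.8621·0.5520 = 34.245 kPa
Denominator = 19.4·5.4·sin21.8°·cos21.8° = 19.4·5.4·0.3714·0.9285 = 36.122 kPa
FS = 34.245 / 36.122 = 0.948

FS = 0.95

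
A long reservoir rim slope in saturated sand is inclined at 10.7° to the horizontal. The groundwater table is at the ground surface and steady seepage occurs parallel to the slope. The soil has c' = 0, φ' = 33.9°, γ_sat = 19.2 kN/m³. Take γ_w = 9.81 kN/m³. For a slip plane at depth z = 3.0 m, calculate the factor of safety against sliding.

With seepage parallel to the slope and the water table at the surface, the effective normal stress on the slip plane uses the buoyant unit weight γ' = γ_sat − γ_w while the driving shear stress uses γ_sat:
FS = [c' + γ' z cos²β tanφ'] / [γ_sat z sinβ cosβ]
(For c' = 0 this reduces to FS = (γ'/γ_sat)·tanφ'/tanβ.)
γ' = 19.2 − 9.81 = 9.39 kN/m³
Numerator = 0.0 + 9.39·3.0·cos²10.7°·tan33.9° = 0.0 + 9.39·3.0·0.9655·0.6720 = 18.277 kPa
Denominator = 19.2·3.0·sin10.7°·cos10.7° = 19.2·3.0·0.1857·0.9826 = 10.508 kPa
FS = 18.277 / 10.508 = 1.739

FS = 1.74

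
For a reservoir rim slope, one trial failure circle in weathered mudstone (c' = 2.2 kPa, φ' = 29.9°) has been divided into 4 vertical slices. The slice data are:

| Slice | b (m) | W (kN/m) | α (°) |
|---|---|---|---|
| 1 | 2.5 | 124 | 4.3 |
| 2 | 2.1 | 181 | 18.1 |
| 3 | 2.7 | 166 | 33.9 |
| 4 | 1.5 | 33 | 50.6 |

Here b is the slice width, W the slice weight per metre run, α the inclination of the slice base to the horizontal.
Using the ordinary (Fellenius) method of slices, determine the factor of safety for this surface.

FS = 1.55

Ordinary method of slices: FS = Σ[c'·Δl_i + (W_i cosα_i)·tanφ'] / Σ W_i sinα_i, with Δl_i = b_i / cosα_i.
Slice 1: Δl = 2.5/cos4.3° = 2.507 m; N'_1 = 124·cos4.3° = 123.7; c'Δl = 5.52; W sinα = 9.3
Slice 2: Δl = 2.1/cos18.1° = 2.209 m; N'_2 = 181·cos18.1° = 172.0; c'Δl = 4.86; W sinα = 56.2
Slice 3: Δl = 2.7/cos33.9° = 3.253 m; N'_3 = 166·cos33.9° = 137.8; c'Δl = 7.16; W sinα = 92.6
Slice 4: Δl = 1.5/cos50.6° = 2.363 m; N'_4 = 33·cos50.6° = 20.9; c'Δl = 5.20; W sinα = 25.5
Σc'Δl = 22.7 kN/m; ΣN' = 454.4 kN/m; ΣW sinα = 183.6 kN/m
Resisting = 22.7 + 454.4·tan29.9° = 22.7 + 261.3 = 284.0 kN/m
FS = 284.0 / 183.6 = 1.547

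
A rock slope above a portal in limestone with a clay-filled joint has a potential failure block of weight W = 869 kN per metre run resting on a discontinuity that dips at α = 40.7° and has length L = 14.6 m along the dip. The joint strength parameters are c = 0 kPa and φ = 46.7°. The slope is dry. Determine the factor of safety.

FS = 1.23

Resolving the block weight along and normal to the plane and applying the Mohr–Coulomb strength on the joint:
N' = W cosα = 869·cos40.7° = 658.8 kN/m
Driving force T = W sinα = 869·sin40.7° = 566.7 kN/m
Resisting force R = c·L + N'·tanφ = 0·14.6 + 658.8·tan46.7° = 0.0 + 699.1 = 699.1 kN/m
FS = R / T = 699.1 / 566.7 = 1.234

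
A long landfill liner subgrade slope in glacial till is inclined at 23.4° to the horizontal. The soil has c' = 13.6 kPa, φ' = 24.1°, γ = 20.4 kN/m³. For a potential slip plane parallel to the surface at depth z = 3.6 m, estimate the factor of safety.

For an infinite slope with a slip plane parallel to the surface (no pore pressure): FS = [c' + γz cos²β tanφ'] / [γz sinβ cosβ].
γz = 20.4·3.6 = 73.44 kN/m²
Numerator = 13.6 + 73.44·cos²23.4°·tan24.1° = 13.6 + 73.44·0.8423·0.4473 = 41.270 kPa
Denominator = 73.44·sin23.4°·cos23.4° = 73.44·0.3971·0.9178 = 26.768 kPa
FS = 41.270 / 26.768 = 1.542

FS = 1.54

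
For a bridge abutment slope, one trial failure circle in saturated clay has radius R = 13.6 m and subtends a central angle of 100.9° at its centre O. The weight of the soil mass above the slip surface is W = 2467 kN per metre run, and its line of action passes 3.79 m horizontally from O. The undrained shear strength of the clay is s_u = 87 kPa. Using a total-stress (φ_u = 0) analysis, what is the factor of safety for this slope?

FS = 3.03

Taking moments about the centre O, the resisting moment is provided by the undrained shear strength acting along the arc:
Arc length L_a = R·θ = 13.6·(100.9°·π/180) = 13.6·1.7610 = 23.95 m
M_R = s_u·L_a·R = 87·23.95·13.6 = 28337.8 kN·m/m
M_D = W·d = 2467·3.79 = 9349.9 kN·m/m
FS = M_R / M_D = 28337.8 / 9349.9 = 3.031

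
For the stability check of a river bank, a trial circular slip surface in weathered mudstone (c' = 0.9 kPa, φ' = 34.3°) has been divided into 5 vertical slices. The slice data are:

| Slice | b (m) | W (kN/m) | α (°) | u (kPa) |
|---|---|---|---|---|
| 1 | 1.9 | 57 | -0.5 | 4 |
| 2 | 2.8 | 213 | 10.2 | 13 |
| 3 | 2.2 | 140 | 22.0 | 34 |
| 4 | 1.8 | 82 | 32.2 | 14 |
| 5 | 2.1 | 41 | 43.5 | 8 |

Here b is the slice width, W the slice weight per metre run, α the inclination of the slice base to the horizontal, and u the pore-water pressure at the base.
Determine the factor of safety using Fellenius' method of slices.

FS = 1.41

Ordinary method of slices: FS = Σ[c'·Δl_i + (W_i cosα_i − u_i·Δl_i)·tanφ'] / Σ W_i sinα_i, with Δl_i = b_i / cosα_i.
Slice 1: Δl = 1.9/cos(-0.5°) = 1.900 m; N'_1 = 57·cos(-0.5°) − 4·1.900 = 49.4; c'Δl = 1.71; W sinα = -0.5
Slice 2: Δl = 2.8/cos10.2° = 2.845 m; N'_2 = 213·cos10.2° − 13·2.845 = 172.6; c'Δl = 2.56; W sinα = 37.7
Slice 3: Δl = 2.2/cos22.0° = 2.373 m; N'_3 = 140·cos22.0° − 34·2.373 = 49.1; c'Δl = 2.14; W sinα = 52.4
Slice 4: Δl = 1.8/cos32.2° = 2.127 m; N'_4 = 82·cos32.2° − 14·2.127 = 39.6; c'Δl = 1.91; W sinα = 43.7
Slice 5: Δl = 2.1/cos43.5° = 2.895 m; N'_5 = 41·cos43.5° − 8·2.895 = 6.6; c'Δl = 2.61; W sinα = 28.2
Σc'Δl = 10.9 kN/m; ΣN' = 317.4 kN/m; ΣW sinα = 161.6 kN/m
Resisting = 10.9 + 317.4·tan34.3° = 10.9 + 216.5 = 227.4 kN/m
FS = 227.4 / 161.6 = 1.407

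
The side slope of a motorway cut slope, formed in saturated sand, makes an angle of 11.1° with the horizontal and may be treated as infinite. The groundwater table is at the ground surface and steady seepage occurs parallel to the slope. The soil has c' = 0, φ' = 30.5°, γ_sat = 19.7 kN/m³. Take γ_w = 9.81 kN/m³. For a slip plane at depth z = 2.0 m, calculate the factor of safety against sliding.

FS = 1.51

With seepage parallel to the slope and the water table at the surface, the effective normal stress on the slip plane uses the buoyant unit weight γ' = γ_sat − γ_w while the driving shear stress uses γ_sat:
FS = [c' + γ' z cos²β tanφ'] / [γ_sat z sinβ cosβ]
(For c' = 0 this reduces to FS = (γ'/γ_sat)·tanφ'/tanβ.)
γ' = 19.7 − 9.81 = 9.89 kN/m³
Numerator = 0.0 + 9.89·2.0·cos²11.1°·tan30.5° = 0.0 + 9.89·2.0·0.9629·0.5890 = 11.219 kPa
Denominator = 19.7·2.0·sin11.1°·cos11.1° = 19.7·2.0·0.1925·0.9813 = 7.443 kPa
FS = 11.219 / 7.443 = 1.507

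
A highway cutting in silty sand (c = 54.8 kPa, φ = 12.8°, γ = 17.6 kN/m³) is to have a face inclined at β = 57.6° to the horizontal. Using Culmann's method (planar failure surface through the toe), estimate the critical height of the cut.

H_c = 35.31 m

Culmann's analysis gives the critical failure plane at α_cr = (β + φ)/2 = (57.6 + 12.8)/2 = 35.2°, and the critical height
H_c = (4c/γ) · sinβ cosφ / [1 − cos(β − φ)]
    = (4·54.8/17.6) · sin57.6°·cos12.8° / [1 − cos(44.8°)]
    = 12.455 · 0.8443·0.9751 / [1 − 0.7096]
    = 12.455 · 0.8233 / 0.2904
    = 35.31 m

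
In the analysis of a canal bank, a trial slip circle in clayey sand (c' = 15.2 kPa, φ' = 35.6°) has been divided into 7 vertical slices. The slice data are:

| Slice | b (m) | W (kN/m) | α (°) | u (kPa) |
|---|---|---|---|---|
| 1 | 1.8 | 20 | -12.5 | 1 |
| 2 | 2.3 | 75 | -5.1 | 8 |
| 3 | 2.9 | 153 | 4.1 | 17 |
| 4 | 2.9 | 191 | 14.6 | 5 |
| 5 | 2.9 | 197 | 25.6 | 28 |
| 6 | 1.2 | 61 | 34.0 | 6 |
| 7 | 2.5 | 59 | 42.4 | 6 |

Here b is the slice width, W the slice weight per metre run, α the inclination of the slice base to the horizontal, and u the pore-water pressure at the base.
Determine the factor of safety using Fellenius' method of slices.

Ordinary method of slices: FS = Σ[c'·Δl_i + (W_i cosα_i − u_i·Δl_i)·tanφ'] / Σ W_i sinα_i, with Δl_i = b_i / cosα_i.
Slice 1: Δl = 1.8/cos(-12.5°) = 1.844 m; N'_1 = 20·cos(-12.5°) − 1·1.844 = 17.7; c'Δl = 28.02; W sinα = -4.3
Slice 2: Δl = 2.3/cos(-5.1°) = 2.309 m; N'_2 = 75·cos(-5.1°) − 8·2.309 = 56.2; c'Δl = 35.10; W sinα = -6.7
Slice 3: Δl = 2.9/cos4.1° = 2.907 m; N'_3 = 153·cos4.1° − 17·2.907 = 103.2; c'Δl = 44.19; W sinα = 10.9
Slice 4: Δl = 2.9/cos14.6° = 2.997 m; N'_4 = 191·cos14.6° − 5·2.997 = 169.8; c'Δl = 45.55; W sinα = 48.1
Slice 5: Δl = 2.9/cos25.6° = 3.216 m; N'_5 = 197·cos25.6° − 28·3.216 = 87.6; c'Δl = 48.88; W sinα = 85.1
Slice 6: Δl = 1.2/cos34.0° = 1.447 m; N'_6 = 61·cos34.0° − 6·1.447 = 41.9; c'Δl = 22.00; W sinα = 34.1
Slice 7: Δl = 2.5/cos42.4° = 3.385 m; N'_7 = 59·cos42.4° − 6·3.385 = 23.3; c'Δl = 51.46; W sinα = 39.8
Σc'Δl = 275.2 kN/m; ΣN' = 499.7 kN/m; ΣW sinα = 207.1 kN/m
Resisting = 275.2 + 499.7·tan35.6° = 275.2 + 357.8 = 633.0 kN/m
FS = 633.0 / 207.1 = 3.056

FS = 3.06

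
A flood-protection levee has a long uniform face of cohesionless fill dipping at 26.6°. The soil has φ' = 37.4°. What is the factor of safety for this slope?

FS = 1.53

For a dry cohesionless infinite slope the factor of safety is FS = tanφ' / tanβ.
FS = tan37.4° / tan26.6° = 0.7646 / 0.5008 = 1.527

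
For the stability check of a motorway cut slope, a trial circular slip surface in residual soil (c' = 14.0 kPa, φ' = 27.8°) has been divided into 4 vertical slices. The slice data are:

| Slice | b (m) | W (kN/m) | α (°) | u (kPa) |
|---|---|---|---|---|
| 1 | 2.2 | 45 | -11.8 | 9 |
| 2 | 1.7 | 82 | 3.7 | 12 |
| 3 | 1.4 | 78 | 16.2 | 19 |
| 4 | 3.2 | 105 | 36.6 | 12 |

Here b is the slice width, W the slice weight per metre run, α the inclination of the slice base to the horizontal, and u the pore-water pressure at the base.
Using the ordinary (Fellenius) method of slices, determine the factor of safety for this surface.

FS = 2.74

Ordinary method of slices: FS = Σ[c'·Δl_i + (W_i cosα_i − u_i·Δl_i)·tanφ'] / Σ W_i sinα_i, with Δl_i = b_i / cosα_i.
Slice 1: Δl = 2.2/cos(-11.8°) = 2.247 m; N'_1 = 45·cos(-11.8°) − 9·2.247 = 23.8; c'Δl = 31.46; W sinα = -9.2
Slice 2: Δl = 1.7/cos3.7° = 1.704 m; N'_2 = 82·cos3.7° − 12·1.704 = 61.4; c'Δl = 23.85; W sinα = 5.3
Slice 3: Δl = 1.4/cos16.2° = 1.458 m; N'_3 = 78·cos16.2° − 19·1.458 = 47.2; c'Δl = 20.41; W sinα = 21.8
Slice 4: Δl = 3.2/cos36.6° = 3.986 m; N'_4 = 105·cos36.6° − 12·3.986 = 36.5; c'Δl = 55.80; W sinα = 62.6
Σc'Δl = 131.5 kN/m; ΣN' = 168.9 kN/m; ΣW sinα = 80.5 kN/m
Resisting = 131.5 + 168.9·tan27.8° = 131.5 + 89.0 = 220.6 kN/m
FS = 220.6 / 80.5 = 2.742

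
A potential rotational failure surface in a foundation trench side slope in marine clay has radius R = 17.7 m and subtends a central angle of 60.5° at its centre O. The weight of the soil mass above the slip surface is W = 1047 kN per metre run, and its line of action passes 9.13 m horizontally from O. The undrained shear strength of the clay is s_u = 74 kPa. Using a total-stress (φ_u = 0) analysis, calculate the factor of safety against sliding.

Taking moments about the centre O, the resisting moment is provided by the undrained shear strength acting along the arc:
Arc length L_a = R·θ = 17.7·(60.5°·π/180) = 17.7·1.0559 = 18.69 m
M_R = s_u·L_a·R = 74·18.69·17.7 = 24480.0 kN·m/m
M_D = W·d = 1047·9.13 = 9559.1 kN·m/m
FS = M_R / M_D = 24480.0 / 9559.1 = 2.561

FS = 2.56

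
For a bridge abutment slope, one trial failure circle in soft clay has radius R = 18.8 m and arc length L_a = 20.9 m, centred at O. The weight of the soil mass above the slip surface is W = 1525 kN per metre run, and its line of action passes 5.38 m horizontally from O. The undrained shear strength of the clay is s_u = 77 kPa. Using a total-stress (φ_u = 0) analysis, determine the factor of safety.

Taking moments about the centre O, the resisting moment is provided by the undrained shear strength acting along the arc:
M_R = s_u·L_a·R = 77·20.90·18.8 = 30254.8 kN·m/m
M_D = W·d = 1525·5.38 = 8204.5 kN·m/m
FS = M_R / M_D = 30254.8 / 8204.5 = 3.688

FS = 3.69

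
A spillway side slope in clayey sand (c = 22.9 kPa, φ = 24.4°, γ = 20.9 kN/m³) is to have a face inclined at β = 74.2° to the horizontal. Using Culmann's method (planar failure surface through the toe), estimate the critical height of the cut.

Culmann's analysis gives the critical failure plane at α_cr = (β + φ)/2 = (74.2 + 24.4)/2 = 49.3°, and the critical height
H_c = (4c/γ) · sinβ cosφ / [1 − cos(β − φ)]
    = (4·22.9/20.9) · sin74.2°·cos24.4° / [1 − cos(49.8°)]
    = 4.383 · 0.9622·0.9107 / [1 − 0.6455]
    = 4.383 · 0.8763 / 0.3545
    = 10.83 m

H_c = 10.83 m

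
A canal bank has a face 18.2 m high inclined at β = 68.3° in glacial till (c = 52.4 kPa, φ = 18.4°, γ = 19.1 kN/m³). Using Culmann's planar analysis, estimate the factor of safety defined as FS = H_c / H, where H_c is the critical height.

H_c = (4c/γ) · sinβ cosφ / [1 − cos(β − φ)]
    = (4·52.4/19.1) · sin68.3°·cos18.4° / [1 − cos49.9°]
    = 10.974 · 0.8816 / 0.3559 = 27.19 m
FS = H_c / H = 27.19 / 18.2 = 1.494

FS = 1.49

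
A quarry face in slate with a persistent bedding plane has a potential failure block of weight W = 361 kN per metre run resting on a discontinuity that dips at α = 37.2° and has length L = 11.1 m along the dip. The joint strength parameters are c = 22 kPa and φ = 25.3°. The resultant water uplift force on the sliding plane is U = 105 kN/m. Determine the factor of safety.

FS = 1.51

Resolving the block weight along and normal to the plane and applying the Mohr–Coulomb strength on the joint:
N' = W cosα − U = 361·cos37.2° − 105 = 182.5 kN/m
Driving force T = W sinα = 361·sin37.2° = 218.3 kN/m
Resisting force R = c·L + N'·tanφ = 22·11.1 + 182.5·tan25.3° = 244.2 + 86.3 = 330.5 kN/m
FS = R / T = 330.5 / 218.3 = 1.514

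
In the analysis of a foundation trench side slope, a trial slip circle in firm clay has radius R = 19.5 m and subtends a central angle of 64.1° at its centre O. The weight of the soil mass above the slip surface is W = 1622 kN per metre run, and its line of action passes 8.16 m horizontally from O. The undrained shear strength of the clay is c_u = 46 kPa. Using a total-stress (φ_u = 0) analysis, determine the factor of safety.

Taking moments about the centre O, the resisting moment is provided by the undrained shear strength acting along the arc:
Arc length L_a = R·θ = 19.5·(64.1°·π/180) = 19.5·1.1188 = 21.82 m
M_R = c_u·L_a·R = 46·21.82·19.5 = 19568.7 kN·m/m
M_D = W·d = 1622·8.16 = 13235.5 kN·m/m
FS = M_R / M_D = 19568.7 / 13235.5 = 1.479

FS = 1.48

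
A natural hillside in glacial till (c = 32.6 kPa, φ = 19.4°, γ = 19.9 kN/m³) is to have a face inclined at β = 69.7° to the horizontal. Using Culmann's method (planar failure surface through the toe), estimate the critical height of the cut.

Culmann's analysis gives the critical failure plane at α_cr = (β + φ)/2 = (69.7 + 19.4)/2 = 44.5°, and the critical height
H_c = (4c/γ) · sinβ cosφ / [1 − cos(β − φ)]
    = (4·32.6/19.9) · sin69.7°·cos19.4° / [1 − cos(50.3°)]
    = 6.553 · 0.9379·0.9432 / [1 − 0.6388]
    = 6.553 · 0.8846 / 0.3612
    = 16.05 m

H_c = 16.05 m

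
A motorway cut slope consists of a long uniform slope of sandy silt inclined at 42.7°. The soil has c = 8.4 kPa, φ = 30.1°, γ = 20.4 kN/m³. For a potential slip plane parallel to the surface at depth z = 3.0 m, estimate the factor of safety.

For an infinite slope with a slip plane parallel to the surface (no pore pressure): FS = [c + γz cos²β tanφ] / [γz sinβ cosβ].
γz = 20.4·3.0 = 61.20 kN/m²
Numerator = 8.4 + 61.20·cos²42.7°·tan30.1° = 8.4 + 61.20·0.5401·0.5797 = 27.561 kPa
Denominator = 61.20·sin42.7°·cos42.7° = 61.20·0.6782·0.7349 = 30.501 kPa
FS = 27.561 / 30.501 = 0.904

FS = 0.90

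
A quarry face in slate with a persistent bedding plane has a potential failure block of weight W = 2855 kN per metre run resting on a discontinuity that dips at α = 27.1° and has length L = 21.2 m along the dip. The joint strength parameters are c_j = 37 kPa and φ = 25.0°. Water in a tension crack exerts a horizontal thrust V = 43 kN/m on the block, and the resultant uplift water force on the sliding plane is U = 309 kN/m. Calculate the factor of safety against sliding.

Resolving the block weight along and normal to the plane and applying the Mohr–Coulomb strength on the joint:
N' = W cosα − U − V sinα = 2855·cos27.1° − 309 − 43·sin27.1° = 2213.0 kN/m
Driving force T = W sinα + V cosα = 2855·sin27.1° + 43·cos27.1° = 1338.9 kN/m
Resisting force R = c_j·L + N'·tanφ = 37·21.2 + 2213.0·tan25.0° = 784.4 + 1031.9 = 1816.3 kN/m
FS = R / T = 1816.3 / 1338.9 = 1.357

FS = 1.36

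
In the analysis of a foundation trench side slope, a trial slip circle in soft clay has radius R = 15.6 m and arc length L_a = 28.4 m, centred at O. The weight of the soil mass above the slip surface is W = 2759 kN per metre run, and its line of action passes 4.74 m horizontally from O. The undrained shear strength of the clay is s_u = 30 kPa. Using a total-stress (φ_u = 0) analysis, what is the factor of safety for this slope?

Taking moments about the centre O, the resisting moment is provided by the undrained shear strength acting along the arc:
M_R = s_u·L_a·R = 30·28.40·15.6 = 13291.2 kN·m/m
M_D = W·d = 2759·4.74 = 13077.7 kN·m/m
FS = M_R / M_D = 13291.2 / 13077.7 = 1.016

FS = 1.02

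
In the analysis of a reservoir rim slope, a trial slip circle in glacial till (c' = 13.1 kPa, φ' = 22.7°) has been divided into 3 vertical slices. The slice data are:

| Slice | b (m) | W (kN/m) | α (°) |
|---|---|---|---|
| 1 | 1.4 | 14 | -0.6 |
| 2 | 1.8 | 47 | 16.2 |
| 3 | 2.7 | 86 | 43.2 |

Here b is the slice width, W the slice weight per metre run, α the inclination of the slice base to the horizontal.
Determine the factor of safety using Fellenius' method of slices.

FS = 1.98

Ordinary method of slices: FS = Σ[c'·Δl_i + (W_i cosα_i)·tanφ'] / Σ W_i sinα_i, with Δl_i = b_i / cosα_i.
Slice 1: Δl = 1.4/cos(-0.6°) = 1.400 m; N'_1 = 14·cos(-0.6°) = 14.0; c'Δl = 18.34; W sinα = -0.1
Slice 2: Δl = 1.8/cos16.2° = 1.874 m; N'_2 = 47·cos16.2° = 45.1; c'Δl = 24.55; W sinα = 13.1
Slice 3: Δl = 2.7/cos43.2° = 3.704 m; N'_3 = 86·cos43.2° = 62.7; c'Δl = 48.52; W sinα = 58.9
Σc'Δl = 91.4 kN/m; ΣN' = 121.8 kN/m; ΣW sinα = 71.8 kN/m
Resisting = 91.4 + 121.8·tan22.7° = 91.4 + 51.0 = 142.4 kN/m
FS = 142.4 / 71.8 = 1.982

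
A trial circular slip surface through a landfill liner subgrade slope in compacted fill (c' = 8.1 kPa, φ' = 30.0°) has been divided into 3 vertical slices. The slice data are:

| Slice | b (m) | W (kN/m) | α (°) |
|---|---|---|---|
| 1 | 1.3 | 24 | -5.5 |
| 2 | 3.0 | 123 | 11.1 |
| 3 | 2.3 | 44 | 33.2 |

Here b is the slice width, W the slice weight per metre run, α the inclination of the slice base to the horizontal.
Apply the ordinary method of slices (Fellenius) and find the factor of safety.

Ordinary method of slices: FS = Σ[c'·Δl_i + (W_i cosα_i)·tanφ'] / Σ W_i sinα_i, with Δl_i = b_i / cosα_i.
Slice 1: Δl = 1.3/cos(-5.5°) = 1.306 m; N'_1 = 24·cos(-5.5°) = 23.9; c'Δl = 10.58; W sinα = -2.3
Slice 2: Δl = 3.0/cos11.1° = 3.057 m; N'_2 = 123·cos11.1° = 120.7; c'Δl = 24.76; W sinα = 23.7
Slice 3: Δl = 2.3/cos33.2° = 2.749 m; N'_3 = 44·cos33.2° = 36.8; c'Δl = 22.26; W sinα = 24.1
Σc'Δl = 57.6 kN/m; ΣN' = 181.4 kN/m; ΣW sinα = 45.5 kN/m
Resisting = 57.6 + 181.4·tan30.0° = 57.6 + 104.7 = 162.3 kN/m
FS = 162.3 / 45.5 = 3.570

FS = 3.57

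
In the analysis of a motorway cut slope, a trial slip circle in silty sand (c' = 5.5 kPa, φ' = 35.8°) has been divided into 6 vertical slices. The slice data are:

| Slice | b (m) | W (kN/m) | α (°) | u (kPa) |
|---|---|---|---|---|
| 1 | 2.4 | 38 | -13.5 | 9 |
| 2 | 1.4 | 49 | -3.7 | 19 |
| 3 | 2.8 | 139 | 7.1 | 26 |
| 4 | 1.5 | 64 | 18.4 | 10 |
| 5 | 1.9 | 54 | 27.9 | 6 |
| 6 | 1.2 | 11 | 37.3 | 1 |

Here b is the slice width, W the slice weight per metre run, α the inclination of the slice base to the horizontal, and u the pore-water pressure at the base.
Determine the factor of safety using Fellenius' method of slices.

Ordinary method of slices: FS = Σ[c'·Δl_i + (W_i cosα_i − u_i·Δl_i)·tanφ'] / Σ W_i sinα_i, with Δl_i = b_i / cosα_i.
Slice 1: Δl = 2.4/cos(-13.5°) = 2.468 m; N'_1 = 38·cos(-13.5°) − 9·2.468 = 14.7; c'Δl = 13.58; W sinα = -8.9
Slice 2: Δl = 1.4/cos(-3.7°) = 1.403 m; N'_2 = 49·cos(-3.7°) − 19·1.403 = 22.2; c'Δl = 7.72; W sinα = -3.2
Slice 3: Δl = 2.8/cos7.1° = 2.822 m; N'_3 = 139·cos7.1° − 26·2.822 = 64.6; c'Δl = 15.52; W sinα = 17.2
Slice 4: Δl = 1.5/cos18.4° = 1.581 m; N'_4 = 64·cos18.4° − 10·1.581 = 44.9; c'Δl = 8.69; W sinα = 20.2
Slice 5: Δl = 1.9/cos27.9° = 2.150 m; N'_5 = 54·cos27.9° − 6·2.150 = 34.8; c'Δl = 11.82; W sinα = 25.3
Slice 6: Δl = 1.2/cos37.3° = 1.509 m; N'_6 = 11·cos37.3° − 1·1.509 = 7.2; c'Δl = 8.30; W sinα = 6.7
Σc'Δl = 65.6 kN/m; ΣN' = 188.5 kN/m; ΣW sinα = 57.3 kN/m
Resisting = 65.6 + 188.5·tan35.8° = 65.6 + 136.0 = 201.6 kN/m
FS = 201.6 / 57.3 = 3.519

FS = 3.52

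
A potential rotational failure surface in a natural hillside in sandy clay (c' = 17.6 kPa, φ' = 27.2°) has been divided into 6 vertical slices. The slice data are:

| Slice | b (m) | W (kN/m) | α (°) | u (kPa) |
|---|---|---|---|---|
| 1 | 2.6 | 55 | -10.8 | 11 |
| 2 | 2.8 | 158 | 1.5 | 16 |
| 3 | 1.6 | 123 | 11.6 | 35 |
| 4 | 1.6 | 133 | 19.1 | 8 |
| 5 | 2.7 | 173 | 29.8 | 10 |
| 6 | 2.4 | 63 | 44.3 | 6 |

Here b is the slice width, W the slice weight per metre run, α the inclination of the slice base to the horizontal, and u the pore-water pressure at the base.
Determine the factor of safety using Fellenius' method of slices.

FS = 2.62

Ordinary method of slices: FS = Σ[c'·Δl_i + (W_i cosα_i − u_i·Δl_i)·tanφ'] / Σ W_i sinα_i, with Δl_i = b_i / cosα_i.
Slice 1: Δl = 2.6/cos(-10.8°) = 2.647 m; N'_1 = 55·cos(-10.8°) − 11·2.647 = 24.9; c'Δl = 46.59; W sinα = -10.3
Slice 2: Δl = 2.8/cos1.5° = 2.801 m; N'_2 = 158·cos1.5° − 16·2.801 = 113.1; c'Δl = 49.30; W sinα = 4.1
Slice 3: Δl = 1.6/cos11.6° = 1.633 m; N'_3 = 123·cos11.6° − 35·1.633 = 63.3; c'Δl = 28.75; W sinα = 24.7
Slice 4: Δl = 1.6/cos19.1° = 1.693 m; N'_4 = 133·cos19.1° − 8·1.693 = 112.1; c'Δl = 29.80; W sinα = 43.5
Slice 5: Δl = 2.7/cos29.8° = 3.111 m; N'_5 = 173·cos29.8° − 10·3.111 = 119.0; c'Δl = 54.76; W sinα = 86.0
Slice 6: Δl = 2.4/cos44.3° = 3.353 m; N'_6 = 63·cos44.3° − 6·3.353 = 25.0; c'Δl = 59.02; W sinα = 44.0
Σc'Δl = 268.2 kN/m; ΣN' = 457.5 kN/m; ΣW sinα = 192.1 kN/m
Resisting = 268.2 + 457.5·tan27.2° = 268.2 + 235.1 = 503.3 kN/m
FS = 503.3 / 192.1 = 2.621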